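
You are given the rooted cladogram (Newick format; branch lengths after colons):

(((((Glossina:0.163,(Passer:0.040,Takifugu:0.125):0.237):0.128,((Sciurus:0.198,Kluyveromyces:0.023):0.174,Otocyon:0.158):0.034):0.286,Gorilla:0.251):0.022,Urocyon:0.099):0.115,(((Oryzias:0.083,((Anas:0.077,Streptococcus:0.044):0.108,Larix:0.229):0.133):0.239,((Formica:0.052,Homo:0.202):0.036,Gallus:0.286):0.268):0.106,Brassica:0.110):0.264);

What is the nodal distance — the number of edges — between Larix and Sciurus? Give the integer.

11

The MRCA of Larix and Sciurus is the root of the tree.
From Larix up to that node: 5 branches. From Sciurus up to the same node: 6 branches. Total: 5 + 6 = 11.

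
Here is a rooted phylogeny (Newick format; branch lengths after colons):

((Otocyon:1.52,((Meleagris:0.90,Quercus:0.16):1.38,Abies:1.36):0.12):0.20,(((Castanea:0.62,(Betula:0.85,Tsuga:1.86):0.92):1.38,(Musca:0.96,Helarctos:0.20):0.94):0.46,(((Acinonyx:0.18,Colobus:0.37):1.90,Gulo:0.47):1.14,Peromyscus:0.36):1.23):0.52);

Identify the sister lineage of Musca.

Musca attaches to the tree at the node subtending (Musca,Helarctos).
The other lineage descending from that same node — the sister group — is the single tip Helarctos.

Helarctos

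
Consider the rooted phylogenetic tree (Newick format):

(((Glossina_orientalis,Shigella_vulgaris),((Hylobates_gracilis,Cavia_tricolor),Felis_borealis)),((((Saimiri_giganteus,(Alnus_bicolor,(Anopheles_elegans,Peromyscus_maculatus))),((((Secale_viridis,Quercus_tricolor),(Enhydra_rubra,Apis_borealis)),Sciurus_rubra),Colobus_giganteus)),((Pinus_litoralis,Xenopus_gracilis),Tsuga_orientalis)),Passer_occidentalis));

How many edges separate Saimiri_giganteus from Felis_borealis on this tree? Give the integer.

The MRCA of Saimiri_giganteus and Felis_borealis is the root of the tree.
From Saimiri_giganteus up to that node: 5 branches. From Felis_borealis up to the same node: 3 branches. Total: 5 + 3 = 8.

8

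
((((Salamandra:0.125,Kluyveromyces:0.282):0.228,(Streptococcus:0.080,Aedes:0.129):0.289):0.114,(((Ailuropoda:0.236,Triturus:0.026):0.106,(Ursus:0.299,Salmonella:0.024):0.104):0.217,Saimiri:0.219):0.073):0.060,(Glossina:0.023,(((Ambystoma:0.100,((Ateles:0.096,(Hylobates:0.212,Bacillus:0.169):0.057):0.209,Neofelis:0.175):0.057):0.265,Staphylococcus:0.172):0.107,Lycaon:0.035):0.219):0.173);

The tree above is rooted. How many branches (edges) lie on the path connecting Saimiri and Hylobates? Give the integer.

11

The MRCA of Saimiri and Hylobates is the root of the tree.
From Saimiri up to that node: 3 branches. From Hylobates up to the same node: 8 branches. Total: 3 + 8 = 11.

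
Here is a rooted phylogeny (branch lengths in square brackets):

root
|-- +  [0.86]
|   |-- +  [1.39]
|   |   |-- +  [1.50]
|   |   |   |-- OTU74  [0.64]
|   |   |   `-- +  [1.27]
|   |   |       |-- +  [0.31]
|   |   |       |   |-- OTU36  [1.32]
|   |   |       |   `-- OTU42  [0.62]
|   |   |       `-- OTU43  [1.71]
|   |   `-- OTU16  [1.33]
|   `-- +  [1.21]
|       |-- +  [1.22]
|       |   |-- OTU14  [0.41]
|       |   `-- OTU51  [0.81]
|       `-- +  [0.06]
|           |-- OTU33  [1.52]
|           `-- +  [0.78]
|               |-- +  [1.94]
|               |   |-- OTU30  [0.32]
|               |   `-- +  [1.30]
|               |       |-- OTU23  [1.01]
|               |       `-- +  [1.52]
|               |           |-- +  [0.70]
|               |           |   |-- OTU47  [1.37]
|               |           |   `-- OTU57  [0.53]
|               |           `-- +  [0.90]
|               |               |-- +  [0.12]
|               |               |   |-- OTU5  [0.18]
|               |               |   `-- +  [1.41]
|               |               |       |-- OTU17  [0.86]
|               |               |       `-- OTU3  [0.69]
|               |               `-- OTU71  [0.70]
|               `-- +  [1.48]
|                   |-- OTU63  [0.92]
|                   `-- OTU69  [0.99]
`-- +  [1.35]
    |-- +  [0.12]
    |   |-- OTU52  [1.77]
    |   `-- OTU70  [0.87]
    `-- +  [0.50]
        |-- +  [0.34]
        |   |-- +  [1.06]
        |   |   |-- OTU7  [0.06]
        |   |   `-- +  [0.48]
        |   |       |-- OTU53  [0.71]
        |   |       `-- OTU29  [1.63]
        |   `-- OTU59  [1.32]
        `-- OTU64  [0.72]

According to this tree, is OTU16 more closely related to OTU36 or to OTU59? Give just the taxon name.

The MRCA of OTU16 and OTU36 subtends ((OTU74,((OTU36,OTU42),OTU43)),OTU16) (5 taxa).
The MRCA of OTU16 and OTU59 is the root, subtending the entire tree (25 taxa).
The first is nested inside the second, so OTU16 shares a more recent common ancestor with OTU36.

OTU36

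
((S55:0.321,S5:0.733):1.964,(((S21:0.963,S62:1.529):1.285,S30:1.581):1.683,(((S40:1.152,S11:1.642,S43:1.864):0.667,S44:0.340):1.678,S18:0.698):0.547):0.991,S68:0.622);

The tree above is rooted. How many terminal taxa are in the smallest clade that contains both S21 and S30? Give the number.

3

The MRCA of S21 and S30 is the node subtending ((S21,S62),S30).
That clade contains 3 terminal taxa: S21, S30, S62.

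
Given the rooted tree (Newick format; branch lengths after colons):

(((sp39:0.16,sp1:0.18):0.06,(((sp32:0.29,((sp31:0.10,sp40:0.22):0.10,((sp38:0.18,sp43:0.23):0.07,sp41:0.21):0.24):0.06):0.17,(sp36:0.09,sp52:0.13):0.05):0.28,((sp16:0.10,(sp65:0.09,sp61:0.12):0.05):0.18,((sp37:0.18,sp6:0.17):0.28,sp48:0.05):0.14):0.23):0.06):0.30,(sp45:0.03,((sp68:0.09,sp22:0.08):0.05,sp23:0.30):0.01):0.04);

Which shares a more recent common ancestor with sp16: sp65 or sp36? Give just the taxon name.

sp65

The MRCA of sp16 and sp65 subtends (sp16,(sp65,sp61)) (3 taxa).
The MRCA of sp16 and sp36 subtends (((sp32,((sp31,sp40),((sp38,sp43),sp41))),(sp36,sp52)),((sp16,(sp65,sp61)),((sp37,sp6),sp48))) (14 taxa).
The first is nested inside the second, so sp16 shares a more recent common ancestor with sp65.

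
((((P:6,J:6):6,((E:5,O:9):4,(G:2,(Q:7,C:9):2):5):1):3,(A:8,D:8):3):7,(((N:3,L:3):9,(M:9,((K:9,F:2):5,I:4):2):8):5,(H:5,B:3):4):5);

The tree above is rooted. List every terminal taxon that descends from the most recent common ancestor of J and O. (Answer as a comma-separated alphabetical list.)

C, E, G, J, O, P, Q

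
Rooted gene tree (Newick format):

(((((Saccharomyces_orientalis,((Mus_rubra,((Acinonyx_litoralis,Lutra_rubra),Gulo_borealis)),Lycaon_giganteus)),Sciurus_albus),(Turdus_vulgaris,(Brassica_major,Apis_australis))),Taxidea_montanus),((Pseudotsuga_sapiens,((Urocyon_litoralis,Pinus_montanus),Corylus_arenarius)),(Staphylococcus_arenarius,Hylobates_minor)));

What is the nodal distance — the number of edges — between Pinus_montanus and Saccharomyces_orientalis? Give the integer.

10

The MRCA of Pinus_montanus and Saccharomyces_orientalis is the root of the tree.
From Pinus_montanus up to that node: 5 branches. From Saccharomyces_orientalis up to the same node: 5 branches. Total: 5 + 5 = 10.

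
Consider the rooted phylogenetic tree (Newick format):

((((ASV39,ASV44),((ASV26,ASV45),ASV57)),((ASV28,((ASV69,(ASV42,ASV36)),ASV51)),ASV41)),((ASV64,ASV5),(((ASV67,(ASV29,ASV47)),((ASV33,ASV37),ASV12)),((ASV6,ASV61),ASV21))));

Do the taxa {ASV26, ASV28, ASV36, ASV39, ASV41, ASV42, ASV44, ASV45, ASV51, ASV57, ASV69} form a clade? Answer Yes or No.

Yes

The most recent common ancestor of these taxa subtends (((ASV39,ASV44),((ASV26,ASV45),ASV57)),((ASV28,((ASV69,(ASV42,ASV36)),ASV51)),ASV41)).
That clade has exactly 11 tips — every listed taxon and nothing else — so the group is monophyletic.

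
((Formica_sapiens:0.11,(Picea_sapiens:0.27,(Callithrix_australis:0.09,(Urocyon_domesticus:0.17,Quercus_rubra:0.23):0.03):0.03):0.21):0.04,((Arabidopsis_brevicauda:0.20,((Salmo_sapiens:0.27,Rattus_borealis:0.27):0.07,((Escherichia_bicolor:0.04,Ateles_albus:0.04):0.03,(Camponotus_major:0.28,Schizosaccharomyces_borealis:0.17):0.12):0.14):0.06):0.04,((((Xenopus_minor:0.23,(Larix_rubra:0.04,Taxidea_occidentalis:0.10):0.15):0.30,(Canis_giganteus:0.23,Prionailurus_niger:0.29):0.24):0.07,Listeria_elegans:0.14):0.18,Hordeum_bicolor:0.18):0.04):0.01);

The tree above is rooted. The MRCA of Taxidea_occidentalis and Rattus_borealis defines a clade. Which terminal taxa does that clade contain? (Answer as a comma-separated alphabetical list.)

Arabidopsis_brevicauda, Ateles_albus, Camponotus_major, Canis_giganteus, Escherichia_bicolor, Hordeum_bicolor, Larix_rubra, Listeria_elegans, Prionailurus_niger, Rattus_borealis, Salmo_sapiens, Schizosaccharomyces_borealis, Taxidea_occidentalis, Xenopus_minor

Tracing Taxidea_occidentalis: it sits inside (Larix_rubra,Taxidea_occidentalis).
Tracing Rattus_borealis: it sits inside (Salmo_sapiens,Rattus_borealis).
The smallest clade enclosing both is ((Arabidopsis_brevicauda,((Salmo_sapiens,Rattus_borealis),((Escherichia_bicolor,Ateles_albus),(Camponotus_major,Schizosaccharomyces_borealis)))),((((Xenopus_minor,(Larix_rubra,Taxidea_occidentalis)),(Canis_giganteus,Prionailurus_niger)),Listeria_elegans),Hordeum_bicolor)); the answer is its 14 terminal taxa in alphabetical order.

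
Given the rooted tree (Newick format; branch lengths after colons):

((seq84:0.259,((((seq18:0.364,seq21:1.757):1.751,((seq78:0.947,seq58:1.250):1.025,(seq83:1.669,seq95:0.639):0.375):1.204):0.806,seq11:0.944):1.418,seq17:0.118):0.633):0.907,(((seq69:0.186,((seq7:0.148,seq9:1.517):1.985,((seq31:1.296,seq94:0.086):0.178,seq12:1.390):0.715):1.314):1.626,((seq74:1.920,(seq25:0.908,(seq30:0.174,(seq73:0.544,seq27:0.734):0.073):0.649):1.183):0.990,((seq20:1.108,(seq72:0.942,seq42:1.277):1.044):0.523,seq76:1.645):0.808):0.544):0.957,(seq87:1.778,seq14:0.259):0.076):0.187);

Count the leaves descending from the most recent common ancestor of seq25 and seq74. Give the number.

5

The MRCA of seq25 and seq74 is the node subtending (seq74,(seq25,(seq30,(seq73,seq27)))).
That clade contains 5 terminal taxa: seq25, seq27, seq30, seq73, seq74.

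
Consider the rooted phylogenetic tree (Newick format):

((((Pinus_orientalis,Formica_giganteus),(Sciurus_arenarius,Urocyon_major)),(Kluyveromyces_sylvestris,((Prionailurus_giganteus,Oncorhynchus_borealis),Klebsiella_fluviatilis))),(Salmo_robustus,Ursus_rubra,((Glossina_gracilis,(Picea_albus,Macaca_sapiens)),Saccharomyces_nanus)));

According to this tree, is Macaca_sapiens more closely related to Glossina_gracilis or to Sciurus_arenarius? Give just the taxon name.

The MRCA of Macaca_sapiens and Glossina_gracilis subtends (Glossina_gracilis,(Picea_albus,Macaca_sapiens)) (3 taxa).
The MRCA of Macaca_sapiens and Sciurus_arenarius is the root, subtending the entire tree (14 taxa).
The first is nested inside the second, so Macaca_sapiens shares a more recent common ancestor with Glossina_gracilis.

Glossina_gracilis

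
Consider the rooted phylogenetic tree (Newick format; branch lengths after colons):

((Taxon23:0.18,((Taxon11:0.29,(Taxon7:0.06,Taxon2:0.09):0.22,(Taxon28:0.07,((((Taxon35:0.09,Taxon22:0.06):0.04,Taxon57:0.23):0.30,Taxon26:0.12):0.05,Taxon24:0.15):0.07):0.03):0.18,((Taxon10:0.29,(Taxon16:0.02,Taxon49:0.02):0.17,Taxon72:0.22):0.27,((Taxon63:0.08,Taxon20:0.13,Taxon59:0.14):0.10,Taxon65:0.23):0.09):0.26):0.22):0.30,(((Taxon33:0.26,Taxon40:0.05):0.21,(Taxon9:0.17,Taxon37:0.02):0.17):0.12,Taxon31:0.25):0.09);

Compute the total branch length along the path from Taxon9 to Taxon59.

1.66

The path runs Taxon9 → … → MRCA → … → Taxon59; the MRCA is the root of the tree.
Branch lengths along that path: 0.17 + 0.17 + 0.12 + 0.09 + 0.30 + 0.22 + 0.26 + 0.09 + 0.10 + 0.14 = 1.66.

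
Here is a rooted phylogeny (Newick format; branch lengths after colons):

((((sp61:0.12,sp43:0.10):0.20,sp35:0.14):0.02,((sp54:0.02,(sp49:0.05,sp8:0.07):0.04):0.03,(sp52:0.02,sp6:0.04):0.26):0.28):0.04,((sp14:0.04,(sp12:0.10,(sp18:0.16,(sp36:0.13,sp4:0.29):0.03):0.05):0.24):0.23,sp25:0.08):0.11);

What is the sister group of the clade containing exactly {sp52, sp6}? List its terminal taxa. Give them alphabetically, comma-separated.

sp49, sp54, sp8

The clade containing exactly {sp52, sp6} attaches to the tree at the node subtending ((sp54,(sp49,sp8)),(sp52,sp6)).
The other lineage descending from that same node — the sister group — is (sp54,(sp49,sp8)); its 3 tips in alphabetical order are the answer.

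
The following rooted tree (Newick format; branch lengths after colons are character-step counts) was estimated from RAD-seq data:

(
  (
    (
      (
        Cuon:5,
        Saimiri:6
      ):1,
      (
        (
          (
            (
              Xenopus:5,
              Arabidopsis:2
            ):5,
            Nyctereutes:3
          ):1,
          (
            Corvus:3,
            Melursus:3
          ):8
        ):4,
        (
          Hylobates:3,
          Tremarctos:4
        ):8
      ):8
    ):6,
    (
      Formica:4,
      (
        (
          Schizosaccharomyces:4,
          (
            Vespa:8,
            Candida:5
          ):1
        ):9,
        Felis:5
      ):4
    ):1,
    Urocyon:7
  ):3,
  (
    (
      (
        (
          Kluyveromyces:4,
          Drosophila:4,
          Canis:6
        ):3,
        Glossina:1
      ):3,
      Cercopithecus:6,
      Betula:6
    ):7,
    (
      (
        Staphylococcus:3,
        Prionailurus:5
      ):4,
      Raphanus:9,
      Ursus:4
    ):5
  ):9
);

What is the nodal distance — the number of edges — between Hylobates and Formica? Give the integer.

The MRCA of Hylobates and Formica is the node subtending (((Cuon,Saimiri),((((Xenopus,Arabidopsis),Nyctereutes),(Corvus,Melursus)),(Hylobates,Tremarctos))),(Formica,((Schizosaccharomyces,(Vespa,Candida)),Felis)),Urocyon).
From Hylobates up to that node: 4 branches. From Formica up to the same node: 2 branches. Total: 4 + 2 = 6.

6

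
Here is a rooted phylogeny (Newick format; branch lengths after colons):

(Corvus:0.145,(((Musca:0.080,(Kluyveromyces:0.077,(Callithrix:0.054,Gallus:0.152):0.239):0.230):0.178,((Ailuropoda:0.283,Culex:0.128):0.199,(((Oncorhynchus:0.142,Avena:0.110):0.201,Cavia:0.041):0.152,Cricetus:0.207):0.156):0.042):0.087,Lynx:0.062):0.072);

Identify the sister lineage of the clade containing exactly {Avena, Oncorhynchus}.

The clade containing exactly {Avena, Oncorhynchus} attaches to the tree at the node subtending ((Oncorhynchus,Avena),Cavia).
The other lineage descending from that same node — the sister group — is the single tip Cavia.

Cavia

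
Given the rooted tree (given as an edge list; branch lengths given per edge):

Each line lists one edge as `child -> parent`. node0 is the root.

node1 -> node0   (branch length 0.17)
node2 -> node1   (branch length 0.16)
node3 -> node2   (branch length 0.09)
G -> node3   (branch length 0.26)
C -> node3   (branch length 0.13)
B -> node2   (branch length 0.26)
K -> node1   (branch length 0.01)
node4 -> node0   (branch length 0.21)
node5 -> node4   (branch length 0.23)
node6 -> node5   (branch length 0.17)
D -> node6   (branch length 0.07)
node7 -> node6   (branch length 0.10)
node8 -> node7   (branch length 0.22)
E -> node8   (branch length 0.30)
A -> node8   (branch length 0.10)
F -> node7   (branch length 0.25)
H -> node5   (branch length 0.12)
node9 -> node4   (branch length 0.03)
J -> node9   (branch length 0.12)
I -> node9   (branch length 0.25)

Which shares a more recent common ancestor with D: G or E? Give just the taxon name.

E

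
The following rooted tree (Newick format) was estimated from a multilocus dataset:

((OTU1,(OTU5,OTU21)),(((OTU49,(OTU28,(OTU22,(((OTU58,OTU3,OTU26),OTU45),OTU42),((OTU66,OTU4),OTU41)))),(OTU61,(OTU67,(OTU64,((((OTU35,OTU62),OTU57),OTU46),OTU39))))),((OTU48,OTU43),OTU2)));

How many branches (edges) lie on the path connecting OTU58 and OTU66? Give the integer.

7

The MRCA of OTU58 and OTU66 is the node subtending (OTU22,(((OTU58,OTU3,OTU26),OTU45),OTU42),((OTU66,OTU4),OTU41)).
From OTU58 up to that node: 4 branches. From OTU66 up to the same node: 3 branches. Total: 4 + 3 = 7.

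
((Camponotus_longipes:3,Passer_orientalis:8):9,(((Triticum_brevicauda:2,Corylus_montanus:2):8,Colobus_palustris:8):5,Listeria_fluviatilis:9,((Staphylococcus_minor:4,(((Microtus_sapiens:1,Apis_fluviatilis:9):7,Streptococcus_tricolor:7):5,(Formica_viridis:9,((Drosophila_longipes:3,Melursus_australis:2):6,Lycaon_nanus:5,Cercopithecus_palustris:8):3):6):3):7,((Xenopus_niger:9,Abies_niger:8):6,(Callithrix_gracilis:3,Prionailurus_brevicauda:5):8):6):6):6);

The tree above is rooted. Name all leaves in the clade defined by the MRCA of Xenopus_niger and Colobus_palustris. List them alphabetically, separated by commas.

Abies_niger, Apis_fluviatilis, Callithrix_gracilis, Cercopithecus_palustris, Colobus_palustris, Corylus_montanus, Drosophila_longipes, Formica_viridis, Listeria_fluviatilis, Lycaon_nanus, Melursus_australis, Microtus_sapiens, Prionailurus_brevicauda, Staphylococcus_minor, Streptococcus_tricolor, Triticum_brevicauda, Xenopus_niger

Tracing Xenopus_niger: it sits inside (Xenopus_niger,Abies_niger).
Tracing Colobus_palustris: it sits inside ((Triticum_brevicauda,Corylus_montanus),Colobus_palustris).
The smallest clade enclosing both is (((Triticum_brevicauda,Corylus_montanus),Colobus_palustris),Listeria_fluviatilis,((Staphylococcus_minor,(((Microtus_sapiens,Apis_fluviatilis),Streptococcus_tricolor),(Formica_viridis,((Drosophila_longipes,Melursus_australis),Lycaon_nanus,Cercopithecus_palustris)))),((Xenopus_niger,Abies_niger),(Callithrix_gracilis,Prionailurus_brevicauda)))); the answer is its 17 terminal taxa in alphabetical order.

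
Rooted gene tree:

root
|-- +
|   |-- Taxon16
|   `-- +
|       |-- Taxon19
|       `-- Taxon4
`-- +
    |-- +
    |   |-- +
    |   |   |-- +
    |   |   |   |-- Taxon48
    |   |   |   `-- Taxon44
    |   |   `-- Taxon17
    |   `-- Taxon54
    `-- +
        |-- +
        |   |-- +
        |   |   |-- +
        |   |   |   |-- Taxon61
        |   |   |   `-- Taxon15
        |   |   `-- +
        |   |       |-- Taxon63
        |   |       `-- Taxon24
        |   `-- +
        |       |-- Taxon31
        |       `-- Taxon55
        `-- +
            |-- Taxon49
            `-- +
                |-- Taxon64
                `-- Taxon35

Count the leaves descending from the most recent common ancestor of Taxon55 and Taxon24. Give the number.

6

The MRCA of Taxon55 and Taxon24 is the node subtending (((Taxon61,Taxon15),(Taxon63,Taxon24)),(Taxon31,Taxon55)).
That clade contains 6 terminal taxa: Taxon15, Taxon24, Taxon31, Taxon55, Taxon61, Taxon63.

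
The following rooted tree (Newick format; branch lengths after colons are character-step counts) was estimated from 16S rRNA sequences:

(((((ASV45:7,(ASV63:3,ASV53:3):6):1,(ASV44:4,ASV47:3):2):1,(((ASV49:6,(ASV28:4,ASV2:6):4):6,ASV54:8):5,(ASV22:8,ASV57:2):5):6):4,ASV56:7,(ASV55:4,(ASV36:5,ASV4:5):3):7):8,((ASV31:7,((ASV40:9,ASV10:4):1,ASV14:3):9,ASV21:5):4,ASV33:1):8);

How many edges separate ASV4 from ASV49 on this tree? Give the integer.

The MRCA of ASV4 and ASV49 is the node subtending ((((ASV45,(ASV63,ASV53)),(ASV44,ASV47)),(((ASV49,(ASV28,ASV2)),ASV54),(ASV22,ASV57))),ASV56,(ASV55,(ASV36,ASV4))).
From ASV4 up to that node: 3 branches. From ASV49 up to the same node: 5 branches. Total: 3 + 5 = 8.

8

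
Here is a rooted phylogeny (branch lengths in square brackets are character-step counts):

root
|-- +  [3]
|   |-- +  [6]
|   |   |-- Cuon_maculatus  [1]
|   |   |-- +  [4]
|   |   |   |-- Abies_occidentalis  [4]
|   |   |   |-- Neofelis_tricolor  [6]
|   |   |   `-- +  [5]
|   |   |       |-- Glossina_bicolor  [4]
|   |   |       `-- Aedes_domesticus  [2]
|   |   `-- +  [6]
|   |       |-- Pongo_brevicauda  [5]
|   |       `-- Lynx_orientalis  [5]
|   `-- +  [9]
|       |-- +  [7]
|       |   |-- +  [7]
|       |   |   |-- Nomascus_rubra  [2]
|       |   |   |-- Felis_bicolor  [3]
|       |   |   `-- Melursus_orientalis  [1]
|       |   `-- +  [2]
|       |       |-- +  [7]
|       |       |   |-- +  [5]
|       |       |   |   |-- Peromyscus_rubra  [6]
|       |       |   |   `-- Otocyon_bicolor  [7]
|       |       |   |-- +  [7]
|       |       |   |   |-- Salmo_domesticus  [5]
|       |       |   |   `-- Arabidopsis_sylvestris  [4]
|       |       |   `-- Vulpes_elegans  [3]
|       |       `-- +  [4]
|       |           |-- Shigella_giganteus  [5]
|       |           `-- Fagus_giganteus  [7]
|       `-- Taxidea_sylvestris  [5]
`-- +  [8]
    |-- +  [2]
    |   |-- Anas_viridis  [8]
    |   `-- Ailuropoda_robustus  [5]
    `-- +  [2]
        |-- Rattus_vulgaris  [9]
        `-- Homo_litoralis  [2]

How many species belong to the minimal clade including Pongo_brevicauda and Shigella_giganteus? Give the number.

18

The MRCA of Pongo_brevicauda and Shigella_giganteus is the node subtending ((Cuon_maculatus,(Abies_occidentalis,Neofelis_tricolor,(Glossina_bicolor,Aedes_domesticus)),(Pongo_brevicauda,Lynx_orientalis)),(((Nomascus_rubra,Felis_bicolor,Melursus_orientalis),(((Peromyscus_rubra,Otocyon_bicolor),(Salmo_domesticus,Arabidopsis_sylvestris),Vulpes_elegans),(Shigella_giganteus,Fagus_giganteus))),Taxidea_sylvestris)).
That clade contains 18 terminal taxa: Abies_occidentalis, Aedes_domesticus, Arabidopsis_sylvestris, Cuon_maculatus, Fagus_giganteus, Felis_bicolor, Glossina_bicolor, Lynx_orientalis, Melursus_orientalis, Neofelis_tricolor, Nomascus_rubra, Otocyon_bicolor, Peromyscus_rubra, Pongo_brevicauda, Salmo_domesticus, Shigella_giganteus, Taxidea_sylvestris, Vulpes_elegans.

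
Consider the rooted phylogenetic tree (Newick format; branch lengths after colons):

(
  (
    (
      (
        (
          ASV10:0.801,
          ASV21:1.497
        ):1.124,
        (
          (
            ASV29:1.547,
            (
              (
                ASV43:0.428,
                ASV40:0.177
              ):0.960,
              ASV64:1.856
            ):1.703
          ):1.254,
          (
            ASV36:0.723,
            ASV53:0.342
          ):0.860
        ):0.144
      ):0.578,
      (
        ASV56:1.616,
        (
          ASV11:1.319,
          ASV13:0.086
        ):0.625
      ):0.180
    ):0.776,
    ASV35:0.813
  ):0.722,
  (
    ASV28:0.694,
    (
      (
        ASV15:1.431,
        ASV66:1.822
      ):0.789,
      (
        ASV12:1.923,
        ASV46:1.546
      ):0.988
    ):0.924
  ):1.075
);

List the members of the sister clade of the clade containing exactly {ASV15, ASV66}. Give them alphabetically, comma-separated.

ASV12, ASV46

The clade containing exactly {ASV15, ASV66} attaches to the tree at the node subtending ((ASV15,ASV66),(ASV12,ASV46)).
The other lineage descending from that same node — the sister group — is (ASV12,ASV46); its 2 tips in alphabetical order are the answer.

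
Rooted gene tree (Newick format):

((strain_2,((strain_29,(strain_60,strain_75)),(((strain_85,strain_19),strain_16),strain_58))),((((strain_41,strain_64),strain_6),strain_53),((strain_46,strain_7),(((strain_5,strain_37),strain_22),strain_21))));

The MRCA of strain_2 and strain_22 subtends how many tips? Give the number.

The MRCA of strain_2 and strain_22 is the root, so the clade is the entire tree.
That clade contains 18 terminal taxa: strain_16, strain_19, strain_2, strain_21, strain_22, strain_29, strain_37, strain_41, strain_46, strain_5, strain_53, strain_58, strain_6, strain_60, strain_64, strain_7, strain_75, strain_85.

18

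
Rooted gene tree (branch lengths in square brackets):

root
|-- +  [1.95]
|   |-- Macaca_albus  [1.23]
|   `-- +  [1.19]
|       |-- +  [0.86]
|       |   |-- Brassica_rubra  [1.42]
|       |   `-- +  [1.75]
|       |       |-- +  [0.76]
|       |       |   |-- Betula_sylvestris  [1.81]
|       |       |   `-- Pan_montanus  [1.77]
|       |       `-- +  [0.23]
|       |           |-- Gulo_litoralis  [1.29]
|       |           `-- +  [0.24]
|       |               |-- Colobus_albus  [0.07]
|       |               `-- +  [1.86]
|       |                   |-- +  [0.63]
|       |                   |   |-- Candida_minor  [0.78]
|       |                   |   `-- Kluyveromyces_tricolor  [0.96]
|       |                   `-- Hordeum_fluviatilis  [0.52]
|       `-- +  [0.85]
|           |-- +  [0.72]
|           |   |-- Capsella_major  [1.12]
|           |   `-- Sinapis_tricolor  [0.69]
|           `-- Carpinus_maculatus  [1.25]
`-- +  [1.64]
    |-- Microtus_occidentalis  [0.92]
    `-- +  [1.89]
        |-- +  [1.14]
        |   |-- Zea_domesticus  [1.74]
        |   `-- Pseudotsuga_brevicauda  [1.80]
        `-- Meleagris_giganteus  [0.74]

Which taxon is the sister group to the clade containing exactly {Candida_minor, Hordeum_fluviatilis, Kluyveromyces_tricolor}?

Colobus_albus

The clade containing exactly {Candida_minor, Hordeum_fluviatilis, Kluyveromyces_tricolor} attaches to the tree at the node subtending (Colobus_albus,((Candida_minor,Kluyveromyces_tricolor),Hordeum_fluviatilis)).
The other lineage descending from that same node — the sister group — is the single tip Colobus_albus.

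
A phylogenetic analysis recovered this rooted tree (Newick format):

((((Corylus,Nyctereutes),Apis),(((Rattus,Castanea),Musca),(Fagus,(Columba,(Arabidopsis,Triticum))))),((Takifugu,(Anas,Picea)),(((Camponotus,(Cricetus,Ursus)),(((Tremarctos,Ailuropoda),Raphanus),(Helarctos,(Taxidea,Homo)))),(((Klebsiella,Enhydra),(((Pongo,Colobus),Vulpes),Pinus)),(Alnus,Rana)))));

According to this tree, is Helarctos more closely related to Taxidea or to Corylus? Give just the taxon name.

Taxidea

The MRCA of Helarctos and Taxidea subtends (Helarctos,(Taxidea,Homo)) (3 taxa).
The MRCA of Helarctos and Corylus is the root, subtending the entire tree (30 taxa).
The first is nested inside the second, so Helarctos shares a more recent common ancestor with Taxidea.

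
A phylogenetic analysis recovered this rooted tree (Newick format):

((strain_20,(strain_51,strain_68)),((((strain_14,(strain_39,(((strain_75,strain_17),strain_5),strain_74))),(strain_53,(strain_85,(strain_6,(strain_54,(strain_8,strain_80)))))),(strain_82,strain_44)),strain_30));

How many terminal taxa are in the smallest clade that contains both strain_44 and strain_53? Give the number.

14

The MRCA of strain_44 and strain_53 is the node subtending (((strain_14,(strain_39,(((strain_75,strain_17),strain_5),strain_74))),(strain_53,(strain_85,(strain_6,(strain_54,(strain_8,strain_80)))))),(strain_82,strain_44)).
That clade contains 14 terminal taxa: strain_14, strain_17, strain_39, strain_44, strain_5, strain_53, strain_54, strain_6, strain_74, strain_75, strain_8, strain_80, strain_82, strain_85.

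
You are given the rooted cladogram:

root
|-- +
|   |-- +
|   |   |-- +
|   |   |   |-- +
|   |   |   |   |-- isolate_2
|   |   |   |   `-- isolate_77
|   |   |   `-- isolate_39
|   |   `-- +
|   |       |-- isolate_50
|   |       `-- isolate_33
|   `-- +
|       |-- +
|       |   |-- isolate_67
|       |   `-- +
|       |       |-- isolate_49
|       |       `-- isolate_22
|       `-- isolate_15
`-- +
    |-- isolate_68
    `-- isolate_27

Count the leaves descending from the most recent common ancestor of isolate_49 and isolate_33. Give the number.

The MRCA of isolate_49 and isolate_33 is the node subtending ((((isolate_2,isolate_77),isolate_39),(isolate_50,isolate_33)),((isolate_67,(isolate_49,isolate_22)),isolate_15)).
That clade contains 9 terminal taxa: isolate_15, isolate_2, isolate_22, isolate_33, isolate_39, isolate_49, isolate_50, isolate_67, isolate_77.

9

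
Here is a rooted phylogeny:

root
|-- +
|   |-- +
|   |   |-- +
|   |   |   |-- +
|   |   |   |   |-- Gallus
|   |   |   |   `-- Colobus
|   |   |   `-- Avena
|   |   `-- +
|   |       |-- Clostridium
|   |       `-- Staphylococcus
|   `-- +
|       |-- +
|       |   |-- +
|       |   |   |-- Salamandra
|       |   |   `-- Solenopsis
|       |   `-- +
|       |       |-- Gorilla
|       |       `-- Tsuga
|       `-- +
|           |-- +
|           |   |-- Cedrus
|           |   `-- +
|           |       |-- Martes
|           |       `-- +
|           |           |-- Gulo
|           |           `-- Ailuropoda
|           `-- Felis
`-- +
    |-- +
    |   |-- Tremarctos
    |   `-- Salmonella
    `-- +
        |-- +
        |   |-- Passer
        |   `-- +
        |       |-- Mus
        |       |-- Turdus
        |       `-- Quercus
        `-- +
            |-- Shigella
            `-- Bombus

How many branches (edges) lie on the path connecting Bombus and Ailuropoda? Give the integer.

11

The MRCA of Bombus and Ailuropoda is the root of the tree.
From Bombus up to that node: 4 branches. From Ailuropoda up to the same node: 7 branches. Total: 4 + 7 = 11.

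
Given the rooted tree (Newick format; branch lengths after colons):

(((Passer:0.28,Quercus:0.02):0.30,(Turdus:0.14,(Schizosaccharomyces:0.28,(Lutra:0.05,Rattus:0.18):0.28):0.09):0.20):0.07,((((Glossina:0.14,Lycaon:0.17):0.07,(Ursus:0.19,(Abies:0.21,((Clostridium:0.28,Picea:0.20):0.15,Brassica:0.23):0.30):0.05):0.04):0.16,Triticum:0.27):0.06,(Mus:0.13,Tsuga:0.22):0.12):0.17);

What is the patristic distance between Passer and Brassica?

The path runs Passer → … → MRCA → … → Brassica; the MRCA is the root of the tree.
Branch lengths along that path: 0.28 + 0.30 + 0.07 + 0.17 + 0.06 + 0.16 + 0.04 + 0.05 + 0.30 + 0.23 = 1.66.

1.66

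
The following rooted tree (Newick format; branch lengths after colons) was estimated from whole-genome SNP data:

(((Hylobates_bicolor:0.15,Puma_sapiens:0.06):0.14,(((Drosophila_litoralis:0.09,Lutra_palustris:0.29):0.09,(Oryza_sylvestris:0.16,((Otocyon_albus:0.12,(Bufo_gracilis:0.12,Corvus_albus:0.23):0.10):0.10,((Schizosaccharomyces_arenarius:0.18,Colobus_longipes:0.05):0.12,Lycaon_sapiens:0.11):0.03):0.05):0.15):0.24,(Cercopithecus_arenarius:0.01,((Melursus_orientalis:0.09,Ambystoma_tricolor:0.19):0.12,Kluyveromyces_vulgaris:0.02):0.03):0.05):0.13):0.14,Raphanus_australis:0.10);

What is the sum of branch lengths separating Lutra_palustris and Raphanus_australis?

The path runs Lutra_palustris → … → MRCA → … → Raphanus_australis; the MRCA is the root of the tree.
Branch lengths along that path: 0.29 + 0.09 + 0.24 + 0.13 + 0.14 + 0.10 = 0.99.

0.99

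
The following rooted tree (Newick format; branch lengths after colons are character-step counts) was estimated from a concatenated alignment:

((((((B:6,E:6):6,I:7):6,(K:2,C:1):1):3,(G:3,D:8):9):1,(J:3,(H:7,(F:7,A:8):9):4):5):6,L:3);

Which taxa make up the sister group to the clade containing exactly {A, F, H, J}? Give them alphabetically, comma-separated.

B, C, D, E, G, I, K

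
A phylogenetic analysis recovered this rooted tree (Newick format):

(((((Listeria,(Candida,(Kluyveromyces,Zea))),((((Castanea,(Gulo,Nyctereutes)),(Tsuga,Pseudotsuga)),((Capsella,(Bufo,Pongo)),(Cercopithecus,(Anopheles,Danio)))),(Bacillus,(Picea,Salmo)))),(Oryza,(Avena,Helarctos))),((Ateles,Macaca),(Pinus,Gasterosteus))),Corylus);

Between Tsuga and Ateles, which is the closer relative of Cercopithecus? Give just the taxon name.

The MRCA of Cercopithecus and Tsuga subtends (((Castanea,(Gulo,Nyctereutes)),(Tsuga,Pseudotsuga)),((Capsella,(Bufo,Pongo)),(Cercopithecus,(Anopheles,Danio)))) (11 taxa).
The MRCA of Cercopithecus and Ateles subtends ((((Listeria,(Candida,(Kluyveromyces,Zea))),((((Castanea,(Gulo,Nyctereutes)),(Tsuga,Pseudotsuga)),((Capsella,(Bufo,Pongo)),(Cercopithecus,(Anopheles,Danio)))),(Bacillus,(Picea,Salmo)))),(Oryza,(Avena,Helarctos))),((Ateles,Macaca),(Pinus,Gasterosteus))) (25 taxa).
The first is nested inside the second, so Cercopithecus shares a more recent common ancestor with Tsuga.

Tsuga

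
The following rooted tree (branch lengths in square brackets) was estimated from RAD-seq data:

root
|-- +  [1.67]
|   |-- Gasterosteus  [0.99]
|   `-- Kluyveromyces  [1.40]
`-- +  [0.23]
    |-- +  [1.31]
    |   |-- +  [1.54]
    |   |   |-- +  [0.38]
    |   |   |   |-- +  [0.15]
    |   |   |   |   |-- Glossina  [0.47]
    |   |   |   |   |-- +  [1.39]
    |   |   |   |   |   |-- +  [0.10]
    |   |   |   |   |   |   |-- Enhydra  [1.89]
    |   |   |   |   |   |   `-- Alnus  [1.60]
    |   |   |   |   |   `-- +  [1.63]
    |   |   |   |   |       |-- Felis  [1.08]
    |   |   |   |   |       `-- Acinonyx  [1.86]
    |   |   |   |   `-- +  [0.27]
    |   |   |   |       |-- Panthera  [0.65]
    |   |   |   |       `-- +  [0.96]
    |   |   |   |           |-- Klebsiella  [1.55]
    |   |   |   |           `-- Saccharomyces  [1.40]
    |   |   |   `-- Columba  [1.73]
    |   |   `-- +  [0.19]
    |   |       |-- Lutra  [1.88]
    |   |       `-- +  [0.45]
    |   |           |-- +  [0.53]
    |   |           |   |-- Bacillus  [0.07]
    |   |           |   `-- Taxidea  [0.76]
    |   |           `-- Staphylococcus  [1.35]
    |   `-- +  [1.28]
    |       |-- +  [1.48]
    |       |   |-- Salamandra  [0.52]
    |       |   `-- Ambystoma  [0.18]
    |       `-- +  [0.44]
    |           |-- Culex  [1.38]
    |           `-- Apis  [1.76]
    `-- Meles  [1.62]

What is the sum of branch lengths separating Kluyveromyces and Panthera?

7.60

The path runs Kluyveromyces → … → MRCA → … → Panthera; the MRCA is the root of the tree.
Branch lengths along that path: 1.40 + 1.67 + 0.23 + 1.31 + 1.54 + 0.38 + 0.15 + 0.27 + 0.65 = 7.60.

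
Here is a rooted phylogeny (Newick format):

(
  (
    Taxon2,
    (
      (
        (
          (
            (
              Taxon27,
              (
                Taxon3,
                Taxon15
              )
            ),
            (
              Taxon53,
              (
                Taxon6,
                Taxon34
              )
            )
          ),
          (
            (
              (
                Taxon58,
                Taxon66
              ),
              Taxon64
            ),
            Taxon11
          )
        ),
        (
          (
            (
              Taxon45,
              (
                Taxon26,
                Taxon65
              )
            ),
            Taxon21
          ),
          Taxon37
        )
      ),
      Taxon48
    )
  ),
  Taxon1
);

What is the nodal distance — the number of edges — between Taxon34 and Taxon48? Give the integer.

7

The MRCA of Taxon34 and Taxon48 is the node subtending (((((Taxon27,(Taxon3,Taxon15)),(Taxon53,(Taxon6,Taxon34))),(((Taxon58,Taxon66),Taxon64),Taxon11)),(((Taxon45,(Taxon26,Taxon65)),Taxon21),Taxon37)),Taxon48).
From Taxon34 up to that node: 6 branches. From Taxon48 up to the same node: 1 branch. Total: 6 + 1 = 7.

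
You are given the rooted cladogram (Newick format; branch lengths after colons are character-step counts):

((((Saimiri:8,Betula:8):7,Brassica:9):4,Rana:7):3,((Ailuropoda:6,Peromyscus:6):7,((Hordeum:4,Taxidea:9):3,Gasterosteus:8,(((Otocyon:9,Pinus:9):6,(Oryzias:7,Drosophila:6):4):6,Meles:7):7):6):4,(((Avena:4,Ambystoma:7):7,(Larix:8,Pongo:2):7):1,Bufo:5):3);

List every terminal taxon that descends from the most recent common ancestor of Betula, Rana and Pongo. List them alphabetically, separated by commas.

Ailuropoda, Ambystoma, Avena, Betula, Brassica, Bufo, Drosophila, Gasterosteus, Hordeum, Larix, Meles, Oryzias, Otocyon, Peromyscus, Pinus, Pongo, Rana, Saimiri, Taxidea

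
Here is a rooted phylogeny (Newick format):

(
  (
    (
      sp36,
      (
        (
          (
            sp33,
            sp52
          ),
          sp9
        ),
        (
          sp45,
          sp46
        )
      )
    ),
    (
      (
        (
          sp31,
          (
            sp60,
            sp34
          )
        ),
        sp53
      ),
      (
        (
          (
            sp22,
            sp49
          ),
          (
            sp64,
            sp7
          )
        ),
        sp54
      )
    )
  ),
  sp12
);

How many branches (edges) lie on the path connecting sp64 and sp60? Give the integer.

The MRCA of sp64 and sp60 is the node subtending (((sp31,(sp60,sp34)),sp53),(((sp22,sp49),(sp64,sp7)),sp54)).
From sp64 up to that node: 4 branches. From sp60 up to the same node: 4 branches. Total: 4 + 4 = 8.

8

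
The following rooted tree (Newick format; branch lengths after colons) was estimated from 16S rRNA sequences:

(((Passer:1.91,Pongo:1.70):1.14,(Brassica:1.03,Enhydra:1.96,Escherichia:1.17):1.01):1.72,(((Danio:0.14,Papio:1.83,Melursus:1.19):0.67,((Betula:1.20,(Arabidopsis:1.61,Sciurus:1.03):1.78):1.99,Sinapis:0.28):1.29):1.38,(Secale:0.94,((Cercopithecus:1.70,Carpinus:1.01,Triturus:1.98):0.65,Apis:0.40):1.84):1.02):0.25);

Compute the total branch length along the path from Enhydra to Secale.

6.90

The path runs Enhydra → … → MRCA → … → Secale; the MRCA is the root of the tree.
Branch lengths along that path: 1.96 + 1.01 + 1.72 + 0.25 + 1.02 + 0.94 = 6.90.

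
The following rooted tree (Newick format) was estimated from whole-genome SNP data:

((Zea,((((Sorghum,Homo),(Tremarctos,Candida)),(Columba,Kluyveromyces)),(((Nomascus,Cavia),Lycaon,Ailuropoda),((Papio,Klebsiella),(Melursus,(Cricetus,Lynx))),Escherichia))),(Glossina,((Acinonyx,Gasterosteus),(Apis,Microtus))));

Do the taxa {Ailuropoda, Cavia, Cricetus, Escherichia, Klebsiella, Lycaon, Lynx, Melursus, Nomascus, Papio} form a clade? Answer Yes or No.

The most recent common ancestor of these taxa subtends (((Nomascus,Cavia),Lycaon,Ailuropoda),((Papio,Klebsiella),(Melursus,(Cricetus,Lynx))),Escherichia).
That clade has exactly 10 tips — every listed taxon and nothing else — so the group is monophyletic.

Yes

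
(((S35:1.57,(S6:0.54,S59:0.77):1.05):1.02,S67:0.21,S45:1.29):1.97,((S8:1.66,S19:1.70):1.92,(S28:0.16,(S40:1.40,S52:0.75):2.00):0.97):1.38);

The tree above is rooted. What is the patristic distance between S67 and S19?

7.18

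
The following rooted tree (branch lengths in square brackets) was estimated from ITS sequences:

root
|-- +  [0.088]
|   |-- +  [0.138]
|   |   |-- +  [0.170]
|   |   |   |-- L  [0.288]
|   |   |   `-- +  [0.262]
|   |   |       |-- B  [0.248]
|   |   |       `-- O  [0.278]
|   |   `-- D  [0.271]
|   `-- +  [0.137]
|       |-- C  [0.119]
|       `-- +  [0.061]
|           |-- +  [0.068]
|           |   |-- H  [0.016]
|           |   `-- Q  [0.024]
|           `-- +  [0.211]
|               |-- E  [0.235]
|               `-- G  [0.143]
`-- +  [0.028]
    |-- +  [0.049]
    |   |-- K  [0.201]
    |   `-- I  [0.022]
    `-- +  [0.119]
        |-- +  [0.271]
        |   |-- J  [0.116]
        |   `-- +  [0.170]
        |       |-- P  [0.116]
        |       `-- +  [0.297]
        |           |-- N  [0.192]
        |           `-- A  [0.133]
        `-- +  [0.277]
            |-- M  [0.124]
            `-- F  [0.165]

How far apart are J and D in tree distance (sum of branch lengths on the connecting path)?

The path runs J → … → MRCA → … → D; the MRCA is the root of the tree.
Branch lengths along that path: 0.116 + 0.271 + 0.119 + 0.028 + 0.088 + 0.138 + 0.271 = 1.031.

1.031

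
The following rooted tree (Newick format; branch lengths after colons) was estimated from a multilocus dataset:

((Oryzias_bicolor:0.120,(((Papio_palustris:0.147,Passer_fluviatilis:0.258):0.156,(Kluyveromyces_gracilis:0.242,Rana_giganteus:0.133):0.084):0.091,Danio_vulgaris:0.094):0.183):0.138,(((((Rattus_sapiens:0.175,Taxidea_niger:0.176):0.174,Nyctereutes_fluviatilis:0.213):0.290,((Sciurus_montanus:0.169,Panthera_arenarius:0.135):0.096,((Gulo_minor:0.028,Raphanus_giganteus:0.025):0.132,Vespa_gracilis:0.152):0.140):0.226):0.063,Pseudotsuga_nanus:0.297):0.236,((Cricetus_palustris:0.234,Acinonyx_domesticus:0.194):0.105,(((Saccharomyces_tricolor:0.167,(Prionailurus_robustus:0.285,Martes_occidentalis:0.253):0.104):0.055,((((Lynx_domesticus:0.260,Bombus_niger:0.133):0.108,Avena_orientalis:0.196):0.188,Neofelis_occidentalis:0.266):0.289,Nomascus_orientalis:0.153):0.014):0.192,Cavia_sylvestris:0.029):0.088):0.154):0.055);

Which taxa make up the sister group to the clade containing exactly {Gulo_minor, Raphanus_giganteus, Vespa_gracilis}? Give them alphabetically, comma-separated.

Panthera_arenarius, Sciurus_montanus

The clade containing exactly {Gulo_minor, Raphanus_giganteus, Vespa_gracilis} attaches to the tree at the node subtending ((Sciurus_montanus,Panthera_arenarius),((Gulo_minor,Raphanus_giganteus),Vespa_gracilis)).
The other lineage descending from that same node — the sister group — is (Sciurus_montanus,Panthera_arenarius); its 2 tips in alphabetical order are the answer.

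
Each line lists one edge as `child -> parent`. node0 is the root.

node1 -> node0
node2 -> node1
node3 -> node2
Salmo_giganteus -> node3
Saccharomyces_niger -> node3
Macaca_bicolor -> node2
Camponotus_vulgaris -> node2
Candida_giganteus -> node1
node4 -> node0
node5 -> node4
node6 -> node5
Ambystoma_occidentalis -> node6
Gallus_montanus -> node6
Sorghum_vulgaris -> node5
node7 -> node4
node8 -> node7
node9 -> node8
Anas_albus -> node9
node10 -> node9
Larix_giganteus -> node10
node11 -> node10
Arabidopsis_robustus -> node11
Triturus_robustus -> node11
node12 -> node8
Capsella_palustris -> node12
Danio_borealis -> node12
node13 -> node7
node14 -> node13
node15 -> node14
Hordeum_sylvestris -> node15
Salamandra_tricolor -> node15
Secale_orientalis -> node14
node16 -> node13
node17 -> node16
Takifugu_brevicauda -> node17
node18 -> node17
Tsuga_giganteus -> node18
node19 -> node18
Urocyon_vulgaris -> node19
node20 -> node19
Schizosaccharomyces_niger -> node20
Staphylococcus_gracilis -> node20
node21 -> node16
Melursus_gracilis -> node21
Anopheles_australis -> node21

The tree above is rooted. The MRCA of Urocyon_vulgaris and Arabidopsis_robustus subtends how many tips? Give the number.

16

The MRCA of Urocyon_vulgaris and Arabidopsis_robustus is the node subtending (((Anas_albus,(Larix_giganteus,(Arabidopsis_robustus,Triturus_robustus))),(Capsella_palustris,Danio_borealis)),(((Hordeum_sylvestris,Salamandra_tricolor),Secale_orientalis),((Takifugu_brevicauda,(Tsuga_giganteus,(Urocyon_vulgaris,(Schizosaccharomyces_niger,Staphylococcus_gracilis)))),(Melursus_gracilis,Anopheles_australis)))).
That clade contains 16 terminal taxa: Anas_albus, Anopheles_australis, Arabidopsis_robustus, Capsella_palustris, Danio_borealis, Hordeum_sylvestris, Larix_giganteus, Melursus_gracilis, Salamandra_tricolor, Schizosaccharomyces_niger, Secale_orientalis, Staphylococcus_gracilis, Takifugu_brevicauda, Triturus_robustus, Tsuga_giganteus, Urocyon_vulgaris.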